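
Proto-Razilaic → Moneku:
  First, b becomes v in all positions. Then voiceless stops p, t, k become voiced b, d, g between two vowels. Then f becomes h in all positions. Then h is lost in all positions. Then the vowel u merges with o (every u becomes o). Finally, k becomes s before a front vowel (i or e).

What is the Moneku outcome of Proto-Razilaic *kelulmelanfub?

Moneku: *kelulmelanfub
  kelulmelanfub → kelulmelanfuv   [unconditioned shift]
  kelulmelanfuv (rule 2 does not apply)
  kelulmelanfuv → kelulmelanhuv   [unconditioned shift]
  kelulmelanhuv → kelulmelanuv   [h-loss]
  kelulmelanuv → kelolmelanov   [vowel merger]
  kelolmelanov → selolmelanov   [palatalisation]
  giving Moneku selolmelanov.

selolmelanov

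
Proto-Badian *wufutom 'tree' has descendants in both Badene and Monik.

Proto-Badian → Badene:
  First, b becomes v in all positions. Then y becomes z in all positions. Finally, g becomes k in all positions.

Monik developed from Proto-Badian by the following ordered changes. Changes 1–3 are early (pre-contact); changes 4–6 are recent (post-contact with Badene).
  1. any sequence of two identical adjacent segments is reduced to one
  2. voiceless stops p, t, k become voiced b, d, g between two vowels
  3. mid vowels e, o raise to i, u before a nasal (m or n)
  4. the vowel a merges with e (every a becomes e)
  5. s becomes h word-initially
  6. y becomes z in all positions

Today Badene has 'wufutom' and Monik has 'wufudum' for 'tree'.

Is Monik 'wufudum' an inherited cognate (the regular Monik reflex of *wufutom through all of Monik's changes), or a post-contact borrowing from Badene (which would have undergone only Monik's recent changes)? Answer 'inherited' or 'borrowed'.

inherited

If inherited, *wufutom would pass through all of Monik's changes:
Monik: start from *wufutom.
  rule 1: no change — wufutom
  rule 2 (intervocalic voicing): wufutom → wufudom
  rule 3 (pre-nasal raising): wufudom → wufudum
  rule 4: no change — wufudum
  rule 5: no change — wufudum
  rule 6: no change — wufudum
  ⇒ Monik wufudum
If borrowed from Badene 'wufutom' after the early changes, it would undergo only the recent ones:
  rule 4 (vowel merger): no change (wufutom)
  rule 5 (debuccalisation): no change (wufutom)
  rule 6 (unconditioned shift): no change (wufutom)
  ⇒ as a loan: wufutom
Monik 'wufudum' matches the inherited outcome exactly, so it is an inherited cognate, not a loan.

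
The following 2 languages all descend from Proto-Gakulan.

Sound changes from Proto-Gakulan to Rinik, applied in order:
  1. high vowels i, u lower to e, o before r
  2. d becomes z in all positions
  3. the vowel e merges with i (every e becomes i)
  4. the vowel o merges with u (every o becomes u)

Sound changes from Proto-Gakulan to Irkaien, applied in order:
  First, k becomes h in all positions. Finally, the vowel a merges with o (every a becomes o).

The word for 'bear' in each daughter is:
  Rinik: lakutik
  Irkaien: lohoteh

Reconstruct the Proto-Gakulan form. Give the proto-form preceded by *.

*lakotek

Position 4: Rinik has u, Irkaien has o. Taking the neighbouring segments as reconstructed: Rinik u could go back to *o or *u; Irkaien o could go back to *a or *o — the one source consistent with every daughter is *o.
Position 7: Rinik has k, Irkaien has h. Rinik preserves k here (none of its changes turn any other segment into k), so the proto-segment is *k.
Position 6: Rinik has i, Irkaien has e. Irkaien preserves e here (none of its changes turn any other segment into e), so the proto-segment is *e.
Continuing position by position gives *lakotek; check it forward:
Rinik: *lakotek
  lakotek (rule 1 does not apply)
  lakotek (rule 2 does not apply)
  lakotek → lakotik   [vowel merger]
  lakotik → lakutik   [vowel merger]
  giving Rinik lakutik.
Irkaien: *lakotek
  lakotek → lahoteh   [unconditioned shift]
  lahoteh → lohoteh   [vowel merger]
  giving Irkaien lohoteh.
*lakotek is the unique common source.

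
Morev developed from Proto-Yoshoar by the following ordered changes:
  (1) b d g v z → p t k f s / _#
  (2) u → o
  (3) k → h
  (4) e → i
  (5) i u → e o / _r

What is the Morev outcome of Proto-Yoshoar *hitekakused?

Morev: *hitekakused > hitekakuset > hitekakoset > hitehahoset > hitihahosit  (by final devoicing, vowel merger, unconditioned shift, vowel merger)

hitihahosit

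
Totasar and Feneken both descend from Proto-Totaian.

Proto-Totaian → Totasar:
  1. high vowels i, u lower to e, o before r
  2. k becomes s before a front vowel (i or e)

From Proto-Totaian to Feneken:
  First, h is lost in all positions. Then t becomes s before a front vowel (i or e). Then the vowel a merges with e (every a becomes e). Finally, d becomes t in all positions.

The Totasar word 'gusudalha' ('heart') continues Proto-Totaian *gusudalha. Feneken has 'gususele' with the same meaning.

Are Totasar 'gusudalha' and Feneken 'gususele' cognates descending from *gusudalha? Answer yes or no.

Derive the expected Feneken reflex of *gusudalha:
Feneken: start from *gusudalha.
  rule 1 (h-loss): gusudalha → gusudala
  rule 2: no change — gusudala
  rule 3 (vowel merger): gusudala → gusudele
  rule 4 (unconditioned shift): gusudele → gusutele
  ⇒ Feneken gusutele
The regular Feneken reflex would be 'gusutele', but the attested form is 'gususele'. The correspondence is irregular, so they are not cognates (the Feneken form has a different source).

no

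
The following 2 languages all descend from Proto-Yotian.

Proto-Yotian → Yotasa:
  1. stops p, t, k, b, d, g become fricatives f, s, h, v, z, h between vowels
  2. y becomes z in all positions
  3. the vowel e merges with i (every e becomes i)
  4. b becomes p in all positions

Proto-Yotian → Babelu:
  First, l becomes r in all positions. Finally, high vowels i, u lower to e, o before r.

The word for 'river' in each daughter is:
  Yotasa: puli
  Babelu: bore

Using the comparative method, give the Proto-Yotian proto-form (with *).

*bule

Position 4: Yotasa has i, Babelu has e. Taking the neighbouring segments as reconstructed: Yotasa i could go back to *e or *i; Babelu e can only go back to *e — the one source consistent with every daughter is *e.
Position 1: Yotasa has p, Babelu has b. Babelu preserves b here (none of its changes turn any other segment into b), so the proto-segment is *b.
Position 2: Yotasa has u, Babelu has o. Yotasa preserves u here (none of its changes turn any other segment into u), so the proto-segment is *u.
Continuing position by position gives *bule; check it forward:
Yotasa: *bule
  bule (rule 1 does not apply)
  bule (rule 2 does not apply)
  bule → buli   [vowel merger]
  buli → puli   [unconditioned shift]
  giving Yotasa puli.
Babelu: *bule > bure > bore  (by unconditioned shift, pre-rhotic lowering)
Only *bule yields all of Yotasa puli, Babelu bore.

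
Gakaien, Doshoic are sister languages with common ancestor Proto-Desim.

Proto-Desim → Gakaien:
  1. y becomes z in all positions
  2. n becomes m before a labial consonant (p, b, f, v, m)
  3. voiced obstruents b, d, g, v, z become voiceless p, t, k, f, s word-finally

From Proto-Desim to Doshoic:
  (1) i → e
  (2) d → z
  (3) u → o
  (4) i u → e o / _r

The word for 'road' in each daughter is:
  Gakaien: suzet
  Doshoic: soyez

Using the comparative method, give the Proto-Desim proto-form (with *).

*suyed

Position 5: Gakaien has t, Doshoic has z. Taking the neighbouring segments as reconstructed: Gakaien t could go back to *t or *d; Doshoic z could go back to *d or *z — the one source consistent with every daughter is *d.
Position 2: Gakaien has u, Doshoic has o. Gakaien preserves u here (none of its changes turn any other segment into u), so the proto-segment is *u.
Position 3: Gakaien has z, Doshoic has y. Doshoic preserves y here (none of its changes turn any other segment into y), so the proto-segment is *y.
This points to *suyed. Verify forward in each daughter:
Gakaien: *suyed > suzed > suzet  (by unconditioned shift, final devoicing)
Doshoic: *suyed
  suyed (rule 1 does not apply)
  suyed → suyez   [unconditioned shift]
  suyez → soyez   [vowel merger]
  soyez (rule 4 does not apply)
  giving Doshoic soyez.
No other proto-form is consistent with every reflex, so the reconstruction is *suyed.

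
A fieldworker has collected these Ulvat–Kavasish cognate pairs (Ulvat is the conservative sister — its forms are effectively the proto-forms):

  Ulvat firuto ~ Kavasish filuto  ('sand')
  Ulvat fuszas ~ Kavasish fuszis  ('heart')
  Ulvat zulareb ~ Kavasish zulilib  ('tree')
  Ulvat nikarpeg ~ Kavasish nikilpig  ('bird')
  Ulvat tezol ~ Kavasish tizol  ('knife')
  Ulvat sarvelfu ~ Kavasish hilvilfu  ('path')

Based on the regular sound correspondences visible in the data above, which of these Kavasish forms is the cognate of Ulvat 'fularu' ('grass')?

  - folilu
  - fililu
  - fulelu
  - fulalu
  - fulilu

fulilu

zulareb ~ zulilib, nikarpeg ~ nikilpig — Ulvat a corresponds to Kavasish i after a consonant, before r.
firuto ~ filuto — Ulvat r corresponds to Kavasish l between vowels (before a back vowel).
Applying these to Ulvat 'fularu':
  fularu → fuliru   (a→i after a consonant, before r)
  fuliru → fulilu   (r→l between vowels (before a back vowel))
So the Kavasish cognate is 'fulilu'.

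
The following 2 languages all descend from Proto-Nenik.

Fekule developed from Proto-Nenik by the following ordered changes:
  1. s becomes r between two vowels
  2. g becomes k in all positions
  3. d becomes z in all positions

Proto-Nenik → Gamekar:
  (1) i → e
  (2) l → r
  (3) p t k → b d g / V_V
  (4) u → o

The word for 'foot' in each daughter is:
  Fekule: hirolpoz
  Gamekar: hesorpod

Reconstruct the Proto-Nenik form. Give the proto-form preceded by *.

*hisolpod

Position 3: Fekule has r, Gamekar has s. Gamekar preserves s here (none of its changes turn any other segment into s), so the proto-segment is *s.
Position 8: Fekule has z, Gamekar has d. Taking the neighbouring segments as reconstructed: Fekule z could go back to *d or *z; Gamekar d can only go back to *d — the one source consistent with every daughter is *d.
Position 2: Fekule has i, Gamekar has e. Fekule preserves i here (none of its changes turn any other segment into i), so the proto-segment is *i.
This points to *hisolpod. Verify forward in each daughter:
Fekule: *hisolpod
  hisolpod → hirolpod   [rhotacism]
  hirolpod (rule 2 does not apply)
  hirolpod → hirolpoz   [unconditioned shift]
  giving Fekule hirolpoz.
Gamekar: start from *hisolpod.
  rule 1 (vowel merger): hisolpod → hesolpod
  rule 2 (unconditioned shift): hesolpod → hesorpod
  rule 3: no change — hesorpod
  rule 4: no change — hesorpod
  ⇒ Gamekar hesorpod
Only *hisolpod yields all of Fekule hirolpoz, Gamekar hesorpod.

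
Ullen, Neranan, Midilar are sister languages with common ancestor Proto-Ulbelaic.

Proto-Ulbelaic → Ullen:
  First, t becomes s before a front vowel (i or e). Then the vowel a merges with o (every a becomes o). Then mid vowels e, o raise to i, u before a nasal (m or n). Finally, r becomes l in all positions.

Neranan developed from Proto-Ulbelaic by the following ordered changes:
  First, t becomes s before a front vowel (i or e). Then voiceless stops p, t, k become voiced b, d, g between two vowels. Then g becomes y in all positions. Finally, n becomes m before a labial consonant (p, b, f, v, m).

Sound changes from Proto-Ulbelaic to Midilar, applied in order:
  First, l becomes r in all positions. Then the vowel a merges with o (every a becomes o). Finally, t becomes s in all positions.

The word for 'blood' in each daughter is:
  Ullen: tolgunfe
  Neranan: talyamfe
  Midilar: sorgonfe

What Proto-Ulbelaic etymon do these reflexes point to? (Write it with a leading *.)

Position 1: Ullen has t, Neranan has t, Midilar has s. Ullen preserves t here (none of its changes turn any other segment into t), so the proto-segment is *t.
Position 5: Ullen has u, Neranan has a, Midilar has o. Neranan preserves a here (none of its changes turn any other segment into a), so the proto-segment is *a.
Position 3: Ullen has l, Neranan has l, Midilar has r. Neranan preserves l here (none of its changes turn any other segment into l), so the proto-segment is *l.
Continuing position by position gives *talganfe; check it forward:
Ullen: *talganfe
  talganfe (rule 1 does not apply)
  talganfe → tolgonfe   [vowel merger]
  tolgonfe → tolgunfe   [pre-nasal raising]
  tolgunfe (rule 4 does not apply)
  giving Ullen tolgunfe.
Neranan: start from *talganfe.
  rule 1: no change — talganfe
  rule 2: no change — talganfe
  rule 3 (unconditioned shift): talganfe → talyanfe
  rule 4 (nasal place assimilation): talyanfe → talyamfe
  ⇒ Neranan talyamfe
Midilar: *talganfe
  talganfe → targanfe   [unconditioned shift]
  targanfe → torgonfe   [vowel merger]
  torgonfe → sorgonfe   [unconditioned shift]
  giving Midilar sorgonfe.
Only *talganfe yields all of Ullen tolgunfe, Neranan talyamfe, Midilar sorgonfe.

*talganfe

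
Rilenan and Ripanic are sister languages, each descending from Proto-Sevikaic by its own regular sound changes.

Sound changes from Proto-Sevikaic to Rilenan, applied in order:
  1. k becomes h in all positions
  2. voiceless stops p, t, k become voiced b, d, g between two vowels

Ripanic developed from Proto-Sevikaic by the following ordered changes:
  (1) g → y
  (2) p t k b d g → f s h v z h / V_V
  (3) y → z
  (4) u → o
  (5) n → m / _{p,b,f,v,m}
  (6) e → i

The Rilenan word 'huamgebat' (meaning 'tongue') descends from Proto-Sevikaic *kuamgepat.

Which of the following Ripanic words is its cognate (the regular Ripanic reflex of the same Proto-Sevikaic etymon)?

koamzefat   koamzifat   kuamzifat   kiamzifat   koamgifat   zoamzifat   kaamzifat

Ripanic: *kuamgepat
  kuamgepat → kuamyepat   [unconditioned shift]
  kuamyepat → kuamyefat   [intervocalic lenition]
  kuamyefat → kuamzefat   [unconditioned shift]
  kuamzefat → koamzefat   [vowel merger]
  koamzefat (rule 5 does not apply)
  koamzefat → koamzifat   [vowel merger]
  giving Ripanic koamzifat.
Only 'koamzifat' matches the regular Ripanic development of *kuamgepat.

koamzifat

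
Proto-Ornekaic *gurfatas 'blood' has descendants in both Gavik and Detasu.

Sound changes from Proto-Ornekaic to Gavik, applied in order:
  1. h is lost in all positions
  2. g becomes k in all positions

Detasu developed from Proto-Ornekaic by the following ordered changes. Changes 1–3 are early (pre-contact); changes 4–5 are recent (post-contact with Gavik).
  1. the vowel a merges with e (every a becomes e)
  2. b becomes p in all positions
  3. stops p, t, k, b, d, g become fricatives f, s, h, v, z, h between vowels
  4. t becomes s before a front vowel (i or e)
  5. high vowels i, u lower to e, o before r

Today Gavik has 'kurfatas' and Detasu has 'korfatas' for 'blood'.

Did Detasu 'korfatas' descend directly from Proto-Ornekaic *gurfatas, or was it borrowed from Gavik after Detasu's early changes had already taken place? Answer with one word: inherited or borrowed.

If inherited, *gurfatas would pass through all of Detasu's changes:
Detasu: *gurfatas > gurfetes > gurfeses > gorfeses  (by vowel merger, intervocalic lenition, pre-rhotic lowering)
If borrowed from Gavik 'kurfatas' after the early changes, it would undergo only the recent ones:
  rule 4 (palatalisation): no change (kurfatas)
  rule 5 (pre-rhotic lowering): kurfatas → korfatas
  ⇒ as a loan: korfatas
Detasu 'korfatas' matches the loan outcome 'korfatas', not the inherited 'gorfeses' — it skipped the early Detasu changes, so it was borrowed from Gavik.

borrowed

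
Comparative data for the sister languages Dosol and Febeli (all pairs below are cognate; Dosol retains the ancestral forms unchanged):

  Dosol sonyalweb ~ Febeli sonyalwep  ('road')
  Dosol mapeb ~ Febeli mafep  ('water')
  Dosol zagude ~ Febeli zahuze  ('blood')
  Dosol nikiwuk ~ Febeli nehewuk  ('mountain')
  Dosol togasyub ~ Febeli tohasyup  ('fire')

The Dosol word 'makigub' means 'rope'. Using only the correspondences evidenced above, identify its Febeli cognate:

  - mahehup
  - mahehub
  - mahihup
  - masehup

nikiwuk ~ nehewuk — Dosol k corresponds to Febeli h between vowels (before a front vowel).
nikiwuk ~ nehewuk — Dosol i corresponds to Febeli e after a consonant, before a consonant other than r, m, n, p, b, f, v.
zagude ~ zahuze — Dosol g corresponds to Febeli h between vowels (before a back vowel).
sonyalweb ~ sonyalwep, mapeb ~ mafep — Dosol b corresponds to Febeli p word-finally.
Applying these to Dosol 'makigub':
  makigub → mahigub   (k→h between vowels (before a front vowel))
  mahigub → mahegub   (i→e after a consonant, before a consonant other than r, m, n, p, b, f, v)
  mahegub → mahehub   (g→h between vowels (before a back vowel))
  mahehub → mahehup   (b→p word-finally)
So the Febeli cognate is 'mahehup'.

mahehup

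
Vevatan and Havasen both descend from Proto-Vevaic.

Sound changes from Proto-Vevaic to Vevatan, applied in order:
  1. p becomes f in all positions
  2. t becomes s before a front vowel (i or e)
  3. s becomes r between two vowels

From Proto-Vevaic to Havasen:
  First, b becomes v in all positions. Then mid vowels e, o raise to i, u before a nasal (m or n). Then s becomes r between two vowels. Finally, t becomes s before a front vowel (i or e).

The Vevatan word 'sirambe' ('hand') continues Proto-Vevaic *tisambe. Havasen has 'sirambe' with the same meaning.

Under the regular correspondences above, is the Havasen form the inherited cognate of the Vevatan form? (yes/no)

Derive the expected Havasen reflex of *tisambe:
Havasen: *tisambe > tisamve > tiramve > siramve  (by unconditioned shift, rhotacism, palatalisation)
The regular Havasen reflex would be 'siramve', but the attested form is 'sirambe'. The correspondence is irregular, so they are not cognates (the Havasen form has a different source).

no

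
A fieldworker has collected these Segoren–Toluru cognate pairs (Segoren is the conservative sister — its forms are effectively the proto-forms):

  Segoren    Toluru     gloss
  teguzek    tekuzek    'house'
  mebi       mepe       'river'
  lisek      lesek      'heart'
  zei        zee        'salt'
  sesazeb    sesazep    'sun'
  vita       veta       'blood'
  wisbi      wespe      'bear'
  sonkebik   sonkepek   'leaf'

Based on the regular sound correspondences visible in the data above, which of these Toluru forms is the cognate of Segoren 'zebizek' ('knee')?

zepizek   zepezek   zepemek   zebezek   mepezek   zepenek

mebi ~ mepe, sonkebik ~ sonkepek — Segoren b corresponds to Toluru p between vowels (before a front vowel).
lisek ~ lesek, vita ~ veta — Segoren i corresponds to Toluru e after a consonant, before a consonant other than r, m, n, p, b, f, v.
Applying these to Segoren 'zebizek':
  zebizek → zepizek   (b→p between vowels (before a front vowel))
  zepizek → zepezek   (i→e after a consonant, before a consonant other than r, m, n, p, b, f, v)
So the Toluru cognate is 'zepezek'.

zepezek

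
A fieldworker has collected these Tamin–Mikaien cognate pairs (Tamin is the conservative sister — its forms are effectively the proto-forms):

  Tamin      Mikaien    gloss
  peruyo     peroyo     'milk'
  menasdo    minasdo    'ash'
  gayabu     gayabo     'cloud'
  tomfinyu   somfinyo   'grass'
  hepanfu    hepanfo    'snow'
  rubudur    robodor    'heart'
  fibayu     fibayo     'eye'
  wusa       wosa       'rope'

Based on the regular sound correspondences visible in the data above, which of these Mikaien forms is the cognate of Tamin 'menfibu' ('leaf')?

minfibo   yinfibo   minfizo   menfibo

minfibo

menasdo ~ minasdo — Tamin e corresponds to Mikaien i after a consonant, before a nasal.
gayabu ~ gayabo, tomfinyu ~ somfinyo — Tamin u corresponds to Mikaien o word-finally.
Applying these to Tamin 'menfibu':
  menfibu → minfibu   (e→i after a consonant, before a nasal)
  minfibu → minfibo   (u→o word-finally)
So the Mikaien cognate is 'minfibo'.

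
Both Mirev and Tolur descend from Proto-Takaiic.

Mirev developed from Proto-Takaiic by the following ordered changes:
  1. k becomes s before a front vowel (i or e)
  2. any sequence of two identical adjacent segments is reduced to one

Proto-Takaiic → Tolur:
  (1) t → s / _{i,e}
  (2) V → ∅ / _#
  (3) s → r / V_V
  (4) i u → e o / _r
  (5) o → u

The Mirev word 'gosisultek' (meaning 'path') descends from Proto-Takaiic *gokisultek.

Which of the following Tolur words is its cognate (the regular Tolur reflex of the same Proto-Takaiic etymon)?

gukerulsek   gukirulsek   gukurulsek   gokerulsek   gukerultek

gukerulsek

Tolur: *gokisultek > gokisulsek > gokirulsek > gokerulsek > gukerulsek  (by palatalisation, rhotacism, pre-rhotic lowering, vowel merger)
Among the options, 'gukerulsek' alone shows every Tolur change applied in order.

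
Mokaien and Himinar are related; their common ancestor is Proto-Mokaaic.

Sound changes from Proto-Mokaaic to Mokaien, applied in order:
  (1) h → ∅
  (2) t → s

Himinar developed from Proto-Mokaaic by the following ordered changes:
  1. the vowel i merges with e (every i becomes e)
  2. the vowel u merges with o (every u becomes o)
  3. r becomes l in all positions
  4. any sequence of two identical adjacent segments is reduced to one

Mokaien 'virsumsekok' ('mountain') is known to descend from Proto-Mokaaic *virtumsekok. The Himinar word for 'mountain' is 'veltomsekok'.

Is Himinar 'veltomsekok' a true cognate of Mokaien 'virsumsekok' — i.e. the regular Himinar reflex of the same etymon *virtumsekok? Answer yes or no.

yes

Derive the expected Himinar reflex of *virtumsekok:
Himinar: start from *virtumsekok.
  rule 1 (vowel merger): virtumsekok → vertumsekok
  rule 2 (vowel merger): vertumsekok → vertomsekok
  rule 3 (unconditioned shift): vertomsekok → veltomsekok
  rule 4: no change — veltomsekok
  ⇒ Himinar veltomsekok
Himinar 'veltomsekok' matches the regular reflex exactly, so the pair is cognate.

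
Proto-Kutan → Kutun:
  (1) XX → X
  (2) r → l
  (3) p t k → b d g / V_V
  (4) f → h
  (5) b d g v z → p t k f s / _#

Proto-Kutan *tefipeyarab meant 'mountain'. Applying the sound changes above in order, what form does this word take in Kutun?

tehibeyalap

Kutun: *tefipeyarab
  tefipeyarab (rule 1 does not apply)
  tefipeyarab → tefipeyalab   [unconditioned shift]
  tefipeyalab → tefibeyalab   [intervocalic voicing]
  tefibeyalab → tehibeyalab   [unconditioned shift]
  tehibeyalab → tehibeyalap   [final devoicing]
  giving Kutun tehibeyalap.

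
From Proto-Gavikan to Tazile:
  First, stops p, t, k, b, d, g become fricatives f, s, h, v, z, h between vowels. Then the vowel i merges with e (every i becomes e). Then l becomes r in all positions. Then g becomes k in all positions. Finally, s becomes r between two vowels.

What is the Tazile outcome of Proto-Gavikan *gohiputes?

kohefures

Tazile: *gohiputes
  gohiputes → gohifuses   [intervocalic lenition]
  gohifuses → gohefuses   [vowel merger]
  gohefuses (rule 3 does not apply)
  gohefuses → kohefuses   [unconditioned shift]
  kohefuses → kohefures   [rhotacism]
  giving Tazile kohefures.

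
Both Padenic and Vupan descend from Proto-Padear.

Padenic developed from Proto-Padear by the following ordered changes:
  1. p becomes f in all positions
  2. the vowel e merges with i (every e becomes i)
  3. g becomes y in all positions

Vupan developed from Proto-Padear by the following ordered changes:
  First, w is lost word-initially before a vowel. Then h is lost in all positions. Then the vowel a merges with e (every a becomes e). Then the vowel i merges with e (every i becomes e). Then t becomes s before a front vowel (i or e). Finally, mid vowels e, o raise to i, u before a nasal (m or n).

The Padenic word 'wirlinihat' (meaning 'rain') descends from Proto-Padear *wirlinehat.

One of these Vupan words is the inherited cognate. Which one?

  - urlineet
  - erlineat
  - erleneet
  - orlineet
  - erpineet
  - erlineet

Vupan: *wirlinehat > irlinehat > irlineat > irlineet > erleneet > erlineet  (by glide loss, h-loss, vowel merger, vowel merger, pre-nasal raising)
Among the options, 'erlineet' alone shows every Vupan change applied in order.

erlineet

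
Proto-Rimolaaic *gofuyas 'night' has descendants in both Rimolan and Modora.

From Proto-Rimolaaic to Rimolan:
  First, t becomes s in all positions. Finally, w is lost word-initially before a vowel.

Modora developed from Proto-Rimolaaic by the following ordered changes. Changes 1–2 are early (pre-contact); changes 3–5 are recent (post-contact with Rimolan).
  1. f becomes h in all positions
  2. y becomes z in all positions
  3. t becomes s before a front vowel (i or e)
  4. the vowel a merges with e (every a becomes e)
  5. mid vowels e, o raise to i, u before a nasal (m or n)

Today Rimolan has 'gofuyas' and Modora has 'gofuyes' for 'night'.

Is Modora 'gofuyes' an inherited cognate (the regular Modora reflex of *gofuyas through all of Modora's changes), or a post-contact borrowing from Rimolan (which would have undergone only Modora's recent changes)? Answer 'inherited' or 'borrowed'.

If inherited, *gofuyas would pass through all of Modora's changes:
Modora: start from *gofuyas.
  rule 1 (unconditioned shift): gofuyas → gohuyas
  rule 2 (unconditioned shift): gohuyas → gohuzas
  rule 3: no change — gohuzas
  rule 4 (vowel merger): gohuzas → gohuzes
  rule 5: no change — gohuzes
  ⇒ Modora gohuzes
If borrowed from Rimolan 'gofuyas' after the early changes, it would undergo only the recent ones:
  rule 3 (palatalisation): no change (gofuyas)
  rule 4 (vowel merger): gofuyas → gofuyes
  rule 5 (pre-nasal raising): no change (gofuyes)
  ⇒ as a loan: gofuyes
Modora 'gofuyes' matches the loan outcome 'gofuyes', not the inherited 'gohuzes' — it skipped the early Modora changes, so it was borrowed from Rimolan.

borrowed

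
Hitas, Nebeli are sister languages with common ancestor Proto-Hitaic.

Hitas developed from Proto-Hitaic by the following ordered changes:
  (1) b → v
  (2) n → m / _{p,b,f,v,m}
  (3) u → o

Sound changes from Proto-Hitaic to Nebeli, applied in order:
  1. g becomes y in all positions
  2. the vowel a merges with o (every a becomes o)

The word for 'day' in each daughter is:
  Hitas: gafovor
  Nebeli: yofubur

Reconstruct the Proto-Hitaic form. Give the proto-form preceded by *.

*gafubur

Position 5: Hitas has v, Nebeli has b. Nebeli preserves b here (none of its changes turn any other segment into b), so the proto-segment is *b.
Position 2: Hitas has a, Nebeli has o. Hitas preserves a here (none of its changes turn any other segment into a), so the proto-segment is *a.
Position 4: Hitas has o, Nebeli has u. Nebeli preserves u here (none of its changes turn any other segment into u), so the proto-segment is *u.
Verify the candidate proto-form against each daughter:
Hitas: start from *gafubur.
  rule 1 (unconditioned shift): gafubur → gafuvur
  rule 2: no change — gafuvur
  rule 3 (vowel merger): gafuvur → gafovor
  ⇒ Hitas gafovor
Nebeli: *gafubur
  gafubur → yafubur   [unconditioned shift]
  yafubur → yofubur   [vowel merger]
  giving Nebeli yofubur.
No other proto-form is consistent with every reflex, so the reconstruction is *gafubur.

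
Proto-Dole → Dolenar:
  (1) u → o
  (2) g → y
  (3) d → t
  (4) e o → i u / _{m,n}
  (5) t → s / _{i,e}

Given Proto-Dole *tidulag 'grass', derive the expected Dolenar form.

Dolenar: start from *tidulag.
  rule 1 (vowel merger): tidulag → tidolag
  rule 2 (unconditioned shift): tidolag → tidolay
  rule 3 (unconditioned shift): tidolay → titolay
  rule 4: no change — titolay
  rule 5 (palatalisation): titolay → sitolay
  ⇒ Dolenar sitolay

sitolay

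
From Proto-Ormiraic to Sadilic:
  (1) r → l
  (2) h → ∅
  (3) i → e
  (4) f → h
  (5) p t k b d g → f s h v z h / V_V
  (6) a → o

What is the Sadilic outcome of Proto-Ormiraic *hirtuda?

eltuzo

Sadilic: *hirtuda > hiltuda > iltuda > eltuda > eltuza > eltuzo  (by unconditioned shift, h-loss, vowel merger, intervocalic lenition, vowel merger)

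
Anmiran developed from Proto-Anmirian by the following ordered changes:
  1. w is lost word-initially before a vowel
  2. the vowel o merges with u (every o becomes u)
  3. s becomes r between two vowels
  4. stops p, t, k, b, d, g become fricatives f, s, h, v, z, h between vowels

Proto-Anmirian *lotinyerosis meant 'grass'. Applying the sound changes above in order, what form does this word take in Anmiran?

Anmiran: *lotinyerosis > lutinyerusis > lutinyeruris > lusinyeruris  (by vowel merger, rhotacism, intervocalic lenition)

lusinyeruris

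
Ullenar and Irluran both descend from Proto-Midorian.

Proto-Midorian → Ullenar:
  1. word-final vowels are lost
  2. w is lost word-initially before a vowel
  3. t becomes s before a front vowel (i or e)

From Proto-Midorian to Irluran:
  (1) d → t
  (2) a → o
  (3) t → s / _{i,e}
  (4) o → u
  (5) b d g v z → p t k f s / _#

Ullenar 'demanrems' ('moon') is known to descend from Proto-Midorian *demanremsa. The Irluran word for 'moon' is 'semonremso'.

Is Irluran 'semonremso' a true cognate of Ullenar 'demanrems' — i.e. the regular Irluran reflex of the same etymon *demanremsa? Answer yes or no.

Derive the expected Irluran reflex of *demanremsa:
Irluran: start from *demanremsa.
  rule 1 (unconditioned shift): demanremsa → temanremsa
  rule 2 (vowel merger): temanremsa → temonremso
  rule 3 (palatalisation): temonremso → semonremso
  rule 4 (vowel merger): semonremso → semunremsu
  rule 5: no change — semunremsu
  ⇒ Irluran semunremsu
The regular Irluran reflex would be 'semunremsu', but the attested form is 'semonremso'. The correspondence is irregular, so they are not cognates (the Irluran form has a different source).

no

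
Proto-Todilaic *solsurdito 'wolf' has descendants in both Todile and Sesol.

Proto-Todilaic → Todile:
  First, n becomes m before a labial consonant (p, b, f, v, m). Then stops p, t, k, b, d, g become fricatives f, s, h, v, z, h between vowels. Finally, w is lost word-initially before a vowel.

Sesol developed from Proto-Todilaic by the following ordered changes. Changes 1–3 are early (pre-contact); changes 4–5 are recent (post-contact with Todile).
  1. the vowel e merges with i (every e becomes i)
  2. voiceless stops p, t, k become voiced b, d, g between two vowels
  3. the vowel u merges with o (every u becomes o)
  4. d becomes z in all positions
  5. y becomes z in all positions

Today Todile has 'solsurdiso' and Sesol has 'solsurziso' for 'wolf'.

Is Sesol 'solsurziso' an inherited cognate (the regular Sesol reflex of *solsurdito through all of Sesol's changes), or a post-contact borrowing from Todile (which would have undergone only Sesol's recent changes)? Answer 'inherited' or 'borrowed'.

If inherited, *solsurdito would pass through all of Sesol's changes:
Sesol: *solsurdito > solsurdido > solsordido > solsorzizo  (by intervocalic voicing, vowel merger, unconditioned shift)
If borrowed from Todile 'solsurdiso' after the early changes, it would undergo only the recent ones:
  rule 4 (unconditioned shift): solsurdiso → solsurziso
  rule 5 (unconditioned shift): no change (solsurziso)
  ⇒ as a loan: solsurziso
Sesol 'solsurziso' matches the loan outcome 'solsurziso', not the inherited 'solsorzizo' — it skipped the early Sesol changes, so it was borrowed from Todile.

borrowed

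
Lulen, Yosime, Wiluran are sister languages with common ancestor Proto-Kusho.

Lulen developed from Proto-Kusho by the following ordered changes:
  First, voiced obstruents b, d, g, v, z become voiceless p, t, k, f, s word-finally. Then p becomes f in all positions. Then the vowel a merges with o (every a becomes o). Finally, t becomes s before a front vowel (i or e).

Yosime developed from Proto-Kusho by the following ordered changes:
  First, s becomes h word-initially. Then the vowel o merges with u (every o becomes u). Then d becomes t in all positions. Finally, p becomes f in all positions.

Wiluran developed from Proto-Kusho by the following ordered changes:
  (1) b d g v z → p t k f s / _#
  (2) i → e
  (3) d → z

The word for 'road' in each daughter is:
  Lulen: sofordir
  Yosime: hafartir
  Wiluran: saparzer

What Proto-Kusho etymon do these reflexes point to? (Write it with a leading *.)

Position 4: Lulen has o, Yosime has a, Wiluran has a. Yosime preserves a here (none of its changes turn any other segment into a), so the proto-segment is *a.
Position 6: Lulen has d, Yosime has t, Wiluran has z. Lulen preserves d here (none of its changes turn any other segment into d), so the proto-segment is *d.
This points to *sapardir. Verify forward in each daughter:
Lulen: start from *sapardir.
  rule 1: no change — sapardir
  rule 2 (unconditioned shift): sapardir → safardir
  rule 3 (vowel merger): safardir → sofordir
  rule 4: no change — sofordir
  ⇒ Lulen sofordir
Yosime: *sapardir
  sapardir → hapardir   [debuccalisation]
  hapardir (rule 2 does not apply)
  hapardir → hapartir   [unconditioned shift]
  hapartir → hafartir   [unconditioned shift]
  giving Yosime hafartir.
Wiluran: start from *sapardir.
  rule 1: no change — sapardir
  rule 2 (vowel merger): sapardir → saparder
  rule 3 (unconditioned shift): saparder → saparzer
  ⇒ Wiluran saparzer
*sapardir is the unique common source.

*sapardir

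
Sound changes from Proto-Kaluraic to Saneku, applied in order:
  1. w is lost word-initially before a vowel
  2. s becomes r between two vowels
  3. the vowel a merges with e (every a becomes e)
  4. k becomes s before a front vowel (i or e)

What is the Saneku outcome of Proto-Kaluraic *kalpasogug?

Saneku: *kalpasogug > kalparogug > kelperogug > selperogug  (by rhotacism, vowel merger, palatalisation)

selperogug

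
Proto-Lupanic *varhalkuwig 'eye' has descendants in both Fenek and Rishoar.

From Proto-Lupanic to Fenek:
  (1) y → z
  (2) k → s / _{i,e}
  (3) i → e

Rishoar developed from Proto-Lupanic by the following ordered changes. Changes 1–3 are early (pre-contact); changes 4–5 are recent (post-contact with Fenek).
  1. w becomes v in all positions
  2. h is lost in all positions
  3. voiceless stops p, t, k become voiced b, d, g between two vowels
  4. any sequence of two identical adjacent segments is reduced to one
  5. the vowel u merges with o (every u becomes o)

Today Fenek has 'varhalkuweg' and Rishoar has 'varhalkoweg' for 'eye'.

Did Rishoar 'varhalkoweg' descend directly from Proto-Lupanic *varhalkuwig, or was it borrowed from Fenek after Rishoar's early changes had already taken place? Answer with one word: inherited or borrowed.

borrowed

If inherited, *varhalkuwig would pass through all of Rishoar's changes:
Rishoar: *varhalkuwig > varhalkuvig > varalkuvig > varalkovig  (by unconditioned shift, h-loss, vowel merger)
If borrowed from Fenek 'varhalkuweg' after the early changes, it would undergo only the recent ones:
  rule 4 (degemination): no change (varhalkuweg)
  rule 5 (vowel merger): varhalkuweg → varhalkoweg
  ⇒ as a loan: varhalkoweg
Rishoar 'varhalkoweg' matches the loan outcome 'varhalkoweg', not the inherited 'varalkovig' — it skipped the early Rishoar changes, so it was borrowed from Fenek.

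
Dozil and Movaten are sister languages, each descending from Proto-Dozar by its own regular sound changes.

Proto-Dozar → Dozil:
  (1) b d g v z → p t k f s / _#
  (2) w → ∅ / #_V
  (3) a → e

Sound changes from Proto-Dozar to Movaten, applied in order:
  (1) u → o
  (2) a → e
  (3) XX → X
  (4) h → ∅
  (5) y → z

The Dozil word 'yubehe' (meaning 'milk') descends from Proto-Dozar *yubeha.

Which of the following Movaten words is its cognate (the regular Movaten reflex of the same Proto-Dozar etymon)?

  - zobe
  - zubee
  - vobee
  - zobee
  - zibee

zobee

Movaten: *yubeha > yobeha > yobehe > yobee > zobee  (by vowel merger, vowel merger, h-loss, unconditioned shift)
Only 'zobee' matches the regular Movaten development of *yubeha.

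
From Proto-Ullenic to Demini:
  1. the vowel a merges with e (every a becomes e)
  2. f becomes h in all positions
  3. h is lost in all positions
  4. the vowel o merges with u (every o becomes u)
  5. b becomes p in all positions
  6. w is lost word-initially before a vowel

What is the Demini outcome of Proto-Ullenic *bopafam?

Demini: *bopafam > bopefem > bopehem > bopeem > bupeem > pupeem  (by vowel merger, unconditioned shift, h-loss, vowel merger, unconditioned shift)

pupeem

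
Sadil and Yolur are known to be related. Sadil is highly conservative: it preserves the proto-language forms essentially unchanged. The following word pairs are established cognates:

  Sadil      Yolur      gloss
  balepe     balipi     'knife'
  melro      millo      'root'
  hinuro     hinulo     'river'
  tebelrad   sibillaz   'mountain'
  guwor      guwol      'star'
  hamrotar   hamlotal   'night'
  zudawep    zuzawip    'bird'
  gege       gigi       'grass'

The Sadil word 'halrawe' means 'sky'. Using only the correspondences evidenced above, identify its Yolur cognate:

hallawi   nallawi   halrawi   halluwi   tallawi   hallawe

hallawi

tebelrad ~ sibillaz — Sadil r corresponds to Yolur l after a consonant, before a back vowel.
balepe ~ balipi, gege ~ gigi — Sadil e corresponds to Yolur i word-finally.
Applying these to Sadil 'halrawe':
  halrawe → hallawe   (r→l after a consonant, before a back vowel)
  hallawe → hallawi   (e→i word-finally)
So the Yolur cognate is 'hallawi'.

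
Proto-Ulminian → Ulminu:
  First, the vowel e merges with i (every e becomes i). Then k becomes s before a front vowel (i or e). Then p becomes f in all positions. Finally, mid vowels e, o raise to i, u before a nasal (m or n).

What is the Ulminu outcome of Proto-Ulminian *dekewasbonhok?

Ulminu: *dekewasbonhok > dikiwasbonhok > disiwasbonhok > disiwasbunhok  (by vowel merger, palatalisation, pre-nasal raising)

disiwasbunhok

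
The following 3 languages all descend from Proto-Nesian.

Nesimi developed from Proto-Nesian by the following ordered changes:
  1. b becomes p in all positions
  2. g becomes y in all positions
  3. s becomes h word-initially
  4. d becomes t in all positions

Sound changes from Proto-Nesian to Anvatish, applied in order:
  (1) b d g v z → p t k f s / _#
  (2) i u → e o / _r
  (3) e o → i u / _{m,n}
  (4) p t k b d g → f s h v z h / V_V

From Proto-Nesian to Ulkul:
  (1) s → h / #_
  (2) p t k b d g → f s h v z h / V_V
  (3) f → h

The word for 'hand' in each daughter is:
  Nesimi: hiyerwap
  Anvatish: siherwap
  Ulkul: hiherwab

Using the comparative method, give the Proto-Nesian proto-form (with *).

Position 1: Nesimi has h, Anvatish has s, Ulkul has h. Taking the neighbouring segments as reconstructed: Nesimi h could go back to *s or *h; Anvatish s can only go back to *s; Ulkul h could go back to *f or *s or *h — the one source consistent with every daughter is *s.
Position 8: Nesimi has p, Anvatish has p, Ulkul has b. Ulkul preserves b here (none of its changes turn any other segment into b), so the proto-segment is *b.
Continuing position by position gives *sigerwab; check it forward:
Nesimi: *sigerwab > sigerwap > siyerwap > hiyerwap  (by unconditioned shift, unconditioned shift, debuccalisation)
Anvatish: *sigerwab > sigerwap > siherwap  (by final devoicing, intervocalic lenition)
Ulkul: *sigerwab > higerwab > hiherwab  (by debuccalisation, intervocalic lenition)
Only *sigerwab yields all of Nesimi hiyerwap, Anvatish siherwap, Ulkul hiherwab.

*sigerwab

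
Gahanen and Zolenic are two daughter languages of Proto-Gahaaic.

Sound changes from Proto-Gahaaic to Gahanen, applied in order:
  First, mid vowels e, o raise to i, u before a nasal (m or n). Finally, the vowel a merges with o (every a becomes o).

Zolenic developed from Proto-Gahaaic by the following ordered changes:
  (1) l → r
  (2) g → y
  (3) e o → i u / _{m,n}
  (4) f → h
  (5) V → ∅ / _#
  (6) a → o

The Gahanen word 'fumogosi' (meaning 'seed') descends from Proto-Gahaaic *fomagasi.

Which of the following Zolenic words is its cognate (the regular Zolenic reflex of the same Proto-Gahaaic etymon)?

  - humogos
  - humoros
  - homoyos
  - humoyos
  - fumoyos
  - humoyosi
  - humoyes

humoyos

Zolenic: *fomagasi
  fomagasi (rule 1 does not apply)
  fomagasi → fomayasi   [unconditioned shift]
  fomayasi → fumayasi   [pre-nasal raising]
  fumayasi → humayasi   [unconditioned shift]
  humayasi → humayas   [apocope]
  humayas → humoyos   [vowel merger]
  giving Zolenic humoyos.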